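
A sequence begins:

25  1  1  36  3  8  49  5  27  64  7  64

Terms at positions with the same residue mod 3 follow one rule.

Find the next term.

The terms cycle through 3 interleaved subsequences.
Track A = 25, 36, 49, 64: perfect squares starting at 5².
Track B = 1, 3, 5, 7: linear: a_n = -1 + 2·n.
Track C = 1, 8, 27, 64: perfect cubes starting at 1³.
The 13th slot belongs to track A; its 5th term is 81.

81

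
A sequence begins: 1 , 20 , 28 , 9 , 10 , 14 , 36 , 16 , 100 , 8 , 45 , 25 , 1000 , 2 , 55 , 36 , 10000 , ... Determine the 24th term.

The terms cycle through 4 interleaved subsequences.
Track A = 1, 10, 100, 1000, 10000: successive powers of 10.
Track B = 20, 14, 8, 2: linear: a_n = 26 − 6·n.
Track C = 28, 36, 45, 55: triangular numbers n(n+1)/2 for n = 7, 8, ….
Track D = 9, 16, 25, 36: the squares 3², 4², 5², ….
The 24th slot belongs to track D; its 6th term is 64.

64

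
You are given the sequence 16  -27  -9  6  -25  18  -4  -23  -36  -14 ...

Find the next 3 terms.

The terms cycle through 3 interleaved subsequences.
Track A = 16, 6, -4, -14: subtracting 10 each time.
Track B = -27, -25, -23: adding 2 each time.
Track C = -9, 18, -36: geometric, ×-2 each step.
Term 11 comes from track B (its 4th entry): -21.
The 12th slot belongs to track C; its 4th term is 72.
Term 13 comes from track A (its 5th entry): -24.

-21, 72, -24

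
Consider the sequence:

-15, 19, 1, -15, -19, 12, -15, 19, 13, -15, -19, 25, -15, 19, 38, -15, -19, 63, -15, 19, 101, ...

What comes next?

The terms cycle through 3 interleaved subsequences.
Track A: -15, -15, -15, -15, -15, -15, -15. Constant -15.
Track B: 19, -19, 19, -19, 19, -19, 19. Oscillating between 19 and -19.
Track C: 1, 12, 13, 25, 38, 63, 101. A Fibonacci-like recurrence a_n = a_{n-1} + a_{n-2}.
The 22nd slot belongs to track A; its 8th term is -15.

-15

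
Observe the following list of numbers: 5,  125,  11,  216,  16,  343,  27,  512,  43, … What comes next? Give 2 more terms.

Taking every 2nd term gives 2 separate tracks.
Stream A: 5, 11, 16, 27, 43 — a Fibonacci-like recurrence a_n = a_{n-1} + a_{n-2}.
Stream B: 125, 216, 343, 512 — consecutive cubes n³ from n = 5.
Position 10 → stream B, term 5 = 729.
Position 11 → stream A, term 6 = 70.

729, 70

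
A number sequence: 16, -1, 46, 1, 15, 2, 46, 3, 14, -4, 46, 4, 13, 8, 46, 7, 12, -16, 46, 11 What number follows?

11

Split by position mod 4: positions 1, 5, 9, … form one track, and each other residue class forms its own.
Stream A is 16, 15, 14, 13, 12, which is subtracting 1 each time.
Stream B is -1, 2, -4, 8, -16, which is geometric with ratio -2.
Stream C is 46, 46, 46, 46, 46, which is the constant sequence 46.
Stream D is 1, 3, 4, 7, 11, which is each term equals the sum of the previous two.
Position 21 falls in stream A as its term 6, giving 11.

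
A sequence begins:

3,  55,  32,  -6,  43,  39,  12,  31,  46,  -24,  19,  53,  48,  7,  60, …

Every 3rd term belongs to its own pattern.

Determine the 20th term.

Split by position mod 3: positions 1, 4, 7, … form one track, and each other residue class forms its own.
Subsequence A: 3, -6, 12, -24, 48 (a geometric progression (common ratio -2)).
Subsequence B: 55, 43, 31, 19, 7 (arithmetic, step −12).
Subsequence C: 32, 39, 46, 53, 60 (linear: a_n = 25 + 7·n).
Position 20 falls in subsequence B as its term 7, giving -17.

-17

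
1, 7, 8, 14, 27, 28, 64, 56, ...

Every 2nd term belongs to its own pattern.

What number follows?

125

Odd-indexed and even-indexed terms follow separate rules.
Track A = 1, 8, 27, 64: consecutive cubes n³ from n = 1.
Track B = 7, 14, 28, 56: geometric with ratio 2.
The 9th slot belongs to track A; its 5th term is 125.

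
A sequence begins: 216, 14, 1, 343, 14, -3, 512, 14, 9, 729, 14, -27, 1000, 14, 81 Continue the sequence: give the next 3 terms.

1331, 14, -243

The terms cycle through 3 interleaved subsequences.
Track A: 216, 343, 512, 729, 1000 — consecutive cubes n³ from n = 6.
Track B: 14, 14, 14, 14, 14 — constant 14.
Track C: 1, -3, 9, -27, 81 — geometric with ratio -3.
Term 16 comes from track A (its 6th entry): 1331.
Position 17 → track B, term 6 = 14.
Position 18 → track C, term 6 = -243.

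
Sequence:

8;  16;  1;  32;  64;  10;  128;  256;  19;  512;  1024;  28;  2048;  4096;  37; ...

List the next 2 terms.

Positions follow the repeating pattern AAB; grouping by letter gives 2 tracks.
Track A = 8, 16, 32, 64, 128, 256, 512, 1024, 2048, 4096: powers 2^3, 2^4, 2^5, ….
Track B = 1, 10, 19, 28, 37: arithmetic, step +9.
Position 16 → track A, term 11 = 8192.
Position 17 falls in track A as its term 12, giving 16384.

8192, 16384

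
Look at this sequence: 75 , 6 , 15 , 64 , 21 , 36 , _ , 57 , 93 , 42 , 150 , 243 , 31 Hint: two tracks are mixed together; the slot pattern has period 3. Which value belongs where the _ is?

53

Positions follow the repeating pattern ABB; grouping by letter gives 2 tracks.
Track A is 75, 64, ?, 42, 31, which is arithmetic with common difference −11.
Track B is 6, 15, 21, 36, 57, 93, 150, 243, which is Fibonacci-style (each term is the sum of the two before it).
Track A's pattern makes the blank 53.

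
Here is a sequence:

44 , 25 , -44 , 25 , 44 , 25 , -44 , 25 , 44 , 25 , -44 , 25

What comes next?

The terms cycle through 2 interleaved subsequences.
Stream A: 44, -44, 44, -44, 44, -44. Oscillating between 44 and -44.
Stream B: 25, 25, 25, 25, 25, 25. Constant 25.
The 13th slot belongs to stream A; its 7th term is 44.

44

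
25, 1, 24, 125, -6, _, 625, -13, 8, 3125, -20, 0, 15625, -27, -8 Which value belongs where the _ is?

Read the sequence 3 terms at a time; column i is its own pattern.
Stream A: 25, 125, 625, 3125, 15625. Powers of 5.
Stream B: 1, -6, -13, -20, -27. Linear: a_n = 8 − 7·n.
Stream C: 24, ?, 8, 0, -8. Arithmetic, step −8.
Stream C's pattern makes the blank 16.

16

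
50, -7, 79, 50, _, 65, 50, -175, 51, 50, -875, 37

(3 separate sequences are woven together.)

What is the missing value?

-35

Split by position mod 3 into 3 tracks.
Stream A: 50, 50, 50, 50 (the constant sequence 50).
Stream B: -7, ?, -175, -875 (geometric, ×5 each step).
Stream C: 79, 65, 51, 37 (subtracting 14 each time).
So the missing entry in stream B is -35.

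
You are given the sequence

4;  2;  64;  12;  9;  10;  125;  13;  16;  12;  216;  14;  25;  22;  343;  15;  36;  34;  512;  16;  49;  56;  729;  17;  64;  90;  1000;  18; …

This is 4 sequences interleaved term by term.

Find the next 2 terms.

Taking every 4th term gives 4 separate tracks.
Stream A: 4, 9, 16, 25, 36, 49, 64 (consecutive squares n² from n = 2).
Stream B: 2, 10, 12, 22, 34, 56, 90 (each term equals the sum of the previous two).
Stream C: 64, 125, 216, 343, 512, 729, 1000 (the cubes 4³, 5³, 6³, …).
Stream D: 12, 13, 14, 15, 16, 17, 18 (arithmetic with common difference +1).
Position 29 → stream A, term 8 = 81.
The 30th slot belongs to stream B; its 8th term is 146.

81, 146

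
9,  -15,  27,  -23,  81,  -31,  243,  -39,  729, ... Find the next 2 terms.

The terms cycle through 2 interleaved subsequences.
Subsequence A is 9, 27, 81, 243, 729, which is geometric with ratio 3.
Subsequence B is -15, -23, -31, -39, which is arithmetic, step −8.
Term 10 comes from subsequence B (its 5th entry): -47.
The 11th slot belongs to subsequence A; its 6th term is 2187.

-47, 2187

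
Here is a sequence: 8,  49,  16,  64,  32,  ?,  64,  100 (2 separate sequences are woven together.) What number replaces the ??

81

Positions 1, 3, 5, … form one subsequence and positions 2, 4, 6, … form another.
Subsequence A: 8, 16, 32, 64. Powers 2^3, 2^4, 2^5, ….
Subsequence B: 49, 64, ?, 100. Consecutive squares n² from n = 7.
Filling subsequence B at index 3 by its rule yields 81.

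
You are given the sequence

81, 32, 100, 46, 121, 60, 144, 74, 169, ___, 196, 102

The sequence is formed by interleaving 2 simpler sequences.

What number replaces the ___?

88

Taking every 2nd term gives 2 separate tracks.
Track A = 81, 100, 121, 144, 169, 196: the squares 9², 10², 11², ….
Track B = 32, 46, 60, 74, ?, 102: arithmetic, step +14.
Filling track B at index 5 by its rule yields 88.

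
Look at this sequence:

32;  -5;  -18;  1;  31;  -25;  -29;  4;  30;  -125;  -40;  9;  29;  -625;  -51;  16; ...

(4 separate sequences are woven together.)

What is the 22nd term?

-15625

Split by position mod 4: positions 1, 5, 9, … form one track, and each other residue class forms its own.
Subsequence A = 32, 31, 30, 29: subtracting 1 each time.
Subsequence B = -5, -25, -125, -625: geometric with ratio 5.
Subsequence C = -18, -29, -40, -51: subtracting 11 each time.
Subsequence D = 1, 4, 9, 16: perfect squares starting at 1².
Position 22 → subsequence B, term 6 = -15625.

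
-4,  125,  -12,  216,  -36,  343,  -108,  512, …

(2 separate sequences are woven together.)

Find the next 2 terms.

Taking every 2nd term gives 2 separate tracks.
Stream A: -4, -12, -36, -108 (geometric with ratio 3).
Stream B: 125, 216, 343, 512 (consecutive cubes n³ from n = 5).
Term 9 comes from stream A (its 5th entry): -324.
Position 10 falls in stream B as its term 5, giving 729.

-324, 729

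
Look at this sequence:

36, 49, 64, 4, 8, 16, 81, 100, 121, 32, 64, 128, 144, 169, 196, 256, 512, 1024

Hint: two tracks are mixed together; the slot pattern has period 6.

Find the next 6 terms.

225, 256, 289, 2048, 4096, 8192

Reading positions in blocks of 6 reveals the pattern AAABBB — 2 tracks woven together.
Track A: 36, 49, 64, 81, 100, 121, 144, 169, 196. Perfect squares starting at 6².
Track B: 4, 8, 16, 32, 64, 128, 256, 512, 1024. Successive powers of 2.
The 19th slot belongs to track A; its 10th term is 225.
Position 20 falls in track A as its term 11, giving 256.
The 21st slot belongs to track A; its 12th term is 289.
Term 22 comes from track B (its 10th entry): 2048.
The 23rd slot belongs to track B; its 11th term is 4096.
Position 24 → track B, term 12 = 8192.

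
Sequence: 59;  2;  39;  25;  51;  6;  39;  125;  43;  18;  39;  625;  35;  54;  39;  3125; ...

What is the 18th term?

162

Read the sequence 4 terms at a time; column i is its own pattern.
Stream A: 59, 51, 43, 35. Arithmetic with common difference −8.
Stream B: 2, 6, 18, 54. Geometric with ratio 3.
Stream C: 39, 39, 39, 39. The constant sequence 39.
Stream D: 25, 125, 625, 3125. Powers 5^2, 5^3, 5^4, ….
Term 18 comes from stream B (its 5th entry): 162.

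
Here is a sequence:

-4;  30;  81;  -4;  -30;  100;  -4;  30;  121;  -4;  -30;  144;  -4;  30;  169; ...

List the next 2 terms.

The terms cycle through 3 interleaved subsequences.
Track A = -4, -4, -4, -4, -4: always -4.
Track B = 30, -30, 30, -30, 30: alternating ±30.
Track C = 81, 100, 121, 144, 169: consecutive squares n² from n = 9.
The 16th slot belongs to track A; its 6th term is -4.
Position 17 falls in track B as its term 6, giving -30.

-4, -30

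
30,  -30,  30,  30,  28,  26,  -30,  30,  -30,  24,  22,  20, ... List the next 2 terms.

Reading positions in blocks of 6 reveals the pattern AAABBB — 2 tracks woven together.
Track A: 30, -30, 30, -30, 30, -30 (the oscillation 30·(−1)^(n+1)).
Track B: 30, 28, 26, 24, 22, 20 (arithmetic with common difference −2).
The 13th slot belongs to track A; its 7th term is 30.
Position 14 falls in track A as its term 8, giving -30.

30, -30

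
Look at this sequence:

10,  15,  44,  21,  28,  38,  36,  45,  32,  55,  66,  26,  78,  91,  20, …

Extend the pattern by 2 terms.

The slot pattern repeats as AAB (period 3), so there are 2 interleaved tracks.
Track A is 10, 15, 21, 28, 36, 45, 55, 66, 78, 91, which is triangular numbers n(n+1)/2 for n = 4, 5, ….
Track B is 44, 38, 32, 26, 20, which is linear: a_n = 50 − 6·n.
Position 16 falls in track A as its term 11, giving 105.
The 17th slot belongs to track A; its 12th term is 120.

105, 120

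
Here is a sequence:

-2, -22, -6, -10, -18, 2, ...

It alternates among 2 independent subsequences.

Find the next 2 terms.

-54, 14

Positions 1, 3, 5, … form one subsequence and positions 2, 4, 6, … form another.
Stream A: -2, -6, -18 (multiplying by 3 each time).
Stream B: -22, -10, 2 (linear: a_n = -34 + 12·n).
Position 7 falls in stream A as its term 4, giving -54.
Term 8 comes from stream B (its 4th entry): 14.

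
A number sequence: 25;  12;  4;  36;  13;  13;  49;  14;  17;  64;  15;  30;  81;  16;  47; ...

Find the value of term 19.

121

Read the sequence 3 terms at a time; column i is its own pattern.
Track A is 25, 36, 49, 64, 81, which is perfect squares starting at 5².
Track B is 12, 13, 14, 15, 16, which is linear: a_n = 11 + n.
Track C is 4, 13, 17, 30, 47, which is a Fibonacci-like recurrence a_n = a_{n-1} + a_{n-2}.
Term 19 comes from track A (its 7th entry): 121.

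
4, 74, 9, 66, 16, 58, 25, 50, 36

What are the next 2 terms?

Positions 1, 3, 5, … form one subsequence and positions 2, 4, 6, … form another.
Track A = 4, 9, 16, 25, 36: consecutive squares n² from n = 2.
Track B = 74, 66, 58, 50: linear: a_n = 82 − 8·n.
The 10th slot belongs to track B; its 5th term is 42.
Position 11 falls in track A as its term 6, giving 49.

42, 49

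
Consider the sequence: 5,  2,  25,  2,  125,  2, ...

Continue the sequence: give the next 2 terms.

625, 2

Odd-indexed and even-indexed terms follow separate rules.
Stream A: 5, 25, 125. Powers of 5.
Stream B: 2, 2, 2. Always 2.
Term 7 comes from stream A (its 4th entry): 625.
Position 8 → stream B, term 4 = 2.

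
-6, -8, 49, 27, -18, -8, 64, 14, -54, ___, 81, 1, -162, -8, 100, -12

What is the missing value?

-8

Read the sequence 4 terms at a time; column i is its own pattern.
Track A is -6, -18, -54, -162, which is a geometric progression (common ratio 3).
Track B is -8, -8, ?, -8, which is constant -8.
Track C is 49, 64, 81, 100, which is the squares 7², 8², 9², ….
Track D is 27, 14, 1, -12, which is arithmetic with common difference −13.
Track B's pattern makes the blank -8.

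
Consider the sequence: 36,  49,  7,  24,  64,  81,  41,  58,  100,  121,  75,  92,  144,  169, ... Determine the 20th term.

The slot pattern repeats as AABB (period 4), so there are 2 interleaved tracks.
Subsequence A: 36, 49, 64, 81, 100, 121, 144, 169. Perfect squares starting at 6².
Subsequence B: 7, 24, 41, 58, 75, 92. Arithmetic, step +17.
Term 20 comes from subsequence B (its 10th entry): 160.

160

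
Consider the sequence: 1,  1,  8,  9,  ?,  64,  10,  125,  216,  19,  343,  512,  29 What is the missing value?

27

Positions follow the repeating pattern ABB; grouping by letter gives 2 tracks.
Subsequence A: 1, 9, 10, 19, 29 — Fibonacci-style (each term is the sum of the two before it).
Subsequence B: 1, 8, ?, 64, 125, 216, 343, 512 — perfect cubes starting at 1³.
So the missing entry in subsequence B is 27.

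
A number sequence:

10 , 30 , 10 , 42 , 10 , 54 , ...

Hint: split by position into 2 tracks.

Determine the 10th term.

78

Split by position mod 2 into 2 tracks.
Track A: 10, 10, 10 (always 10).
Track B: 30, 42, 54 (adding 12 each time).
Position 10 → track B, term 5 = 78.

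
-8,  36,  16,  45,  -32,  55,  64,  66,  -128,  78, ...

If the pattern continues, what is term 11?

256

Taking every 2nd term gives 2 separate tracks.
Stream A: -8, 16, -32, 64, -128. Geometric, ×-2 each step.
Stream B: 36, 45, 55, 66, 78. Triangular numbers n(n+1)/2 for n = 8, 9, ….
Position 11 falls in stream A as its term 6, giving 256.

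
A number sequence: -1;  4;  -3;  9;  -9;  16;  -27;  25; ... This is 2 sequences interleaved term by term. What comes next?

Odd-indexed and even-indexed terms follow separate rules.
Stream A is -1, -3, -9, -27, which is multiplying by 3 each time.
Stream B is 4, 9, 16, 25, which is consecutive squares n² from n = 2.
The 9th slot belongs to stream A; its 5th term is -81.

-81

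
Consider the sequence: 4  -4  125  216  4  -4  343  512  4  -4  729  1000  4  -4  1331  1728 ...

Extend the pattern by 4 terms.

The slot pattern repeats as AABB (period 4), so there are 2 interleaved tracks.
Subsequence A: 4, -4, 4, -4, 4, -4, 4, -4. Oscillating between 4 and -4.
Subsequence B: 125, 216, 343, 512, 729, 1000, 1331, 1728. The cubes 5³, 6³, 7³, ….
Position 17 falls in subsequence A as its term 9, giving 4.
The 18th slot belongs to subsequence A; its 10th term is -4.
Term 19 comes from subsequence B (its 9th entry): 2197.
Position 20 → subsequence B, term 10 = 2744.

4, -4, 2197, 2744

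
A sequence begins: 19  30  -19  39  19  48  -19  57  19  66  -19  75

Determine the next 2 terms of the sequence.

Odd-indexed and even-indexed terms follow separate rules.
Track A is 19, -19, 19, -19, 19, -19, which is the oscillation 19·(−1)^(n+1).
Track B is 30, 39, 48, 57, 66, 75, which is arithmetic with common difference +9.
The 13th slot belongs to track A; its 7th term is 19.
Term 14 comes from track B (its 7th entry): 84.

19, 84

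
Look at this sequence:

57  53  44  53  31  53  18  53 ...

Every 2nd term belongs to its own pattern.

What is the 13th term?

-21

Positions 1, 3, 5, … form one subsequence and positions 2, 4, 6, … form another.
Subsequence A is 57, 44, 31, 18, which is subtracting 13 each time.
Subsequence B is 53, 53, 53, 53, which is the constant sequence 53.
The 13th slot belongs to subsequence A; its 7th term is -21.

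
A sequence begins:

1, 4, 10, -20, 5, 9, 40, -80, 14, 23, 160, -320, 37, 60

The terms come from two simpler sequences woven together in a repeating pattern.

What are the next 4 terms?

The slot pattern repeats as AABB (period 4), so there are 2 interleaved tracks.
Stream A: 1, 4, 5, 9, 14, 23, 37, 60 (each term equals the sum of the previous two).
Stream B: 10, -20, 40, -80, 160, -320 (a geometric progression (common ratio -2)).
Term 15 comes from stream B (its 7th entry): 640.
Position 16 falls in stream B as its term 8, giving -1280.
Position 17 falls in stream A as its term 9, giving 97.
Position 18 → stream A, term 10 = 157.

640, -1280, 97, 157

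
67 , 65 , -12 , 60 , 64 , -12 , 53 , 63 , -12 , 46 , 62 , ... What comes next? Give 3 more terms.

-12, 39, 61

Split by position mod 3 into 3 tracks.
Stream A: 67, 60, 53, 46 — arithmetic, step −7.
Stream B: 65, 64, 63, 62 — arithmetic, step −1.
Stream C: -12, -12, -12 — the constant sequence -12.
The 12th slot belongs to stream C; its 4th term is -12.
Term 13 comes from stream A (its 5th entry): 39.
Position 14 → stream B, term 5 = 61.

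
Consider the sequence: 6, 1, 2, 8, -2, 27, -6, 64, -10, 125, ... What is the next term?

Positions 1, 3, 5, … form one subsequence and positions 2, 4, 6, … form another.
Subsequence A: 6, 2, -2, -6, -10. Subtracting 4 each time.
Subsequence B: 1, 8, 27, 64, 125. The cubes 1³, 2³, 3³, ….
Position 11 → subsequence A, term 6 = -14.

-14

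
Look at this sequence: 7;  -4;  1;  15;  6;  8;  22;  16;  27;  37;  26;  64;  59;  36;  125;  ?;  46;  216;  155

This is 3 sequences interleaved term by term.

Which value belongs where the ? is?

Read the sequence 3 terms at a time; column i is its own pattern.
Track A: 7, 15, 22, 37, 59, ?, 155 — each term equals the sum of the previous two.
Track B: -4, 6, 16, 26, 36, 46 — adding 10 each time.
Track C: 1, 8, 27, 64, 125, 216 — perfect cubes starting at 1³.
So the missing entry in track A is 96.

96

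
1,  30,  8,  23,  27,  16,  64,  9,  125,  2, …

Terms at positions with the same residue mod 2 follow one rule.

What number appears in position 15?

Odd-indexed and even-indexed terms follow separate rules.
Stream A: 1, 8, 27, 64, 125 (the cubes 1³, 2³, 3³, …).
Stream B: 30, 23, 16, 9, 2 (subtracting 7 each time).
Position 15 falls in stream A as its term 8, giving 512.

512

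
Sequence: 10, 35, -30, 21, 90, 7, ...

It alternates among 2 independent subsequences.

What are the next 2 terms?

The terms cycle through 2 interleaved subsequences.
Subsequence A = 10, -30, 90: geometric, ×-3 each step.
Subsequence B = 35, 21, 7: subtracting 14 each time.
Term 7 comes from subsequence A (its 4th entry): -270.
The 8th slot belongs to subsequence B; its 4th term is -7.

-270, -7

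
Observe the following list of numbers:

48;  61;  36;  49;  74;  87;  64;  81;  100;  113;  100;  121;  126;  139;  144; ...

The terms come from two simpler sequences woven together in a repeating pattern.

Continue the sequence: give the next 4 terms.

169, 152, 165, 196

The slot pattern repeats as AABB (period 4), so there are 2 interleaved tracks.
Track A: 48, 61, 74, 87, 100, 113, 126, 139 — arithmetic with common difference +13.
Track B: 36, 49, 64, 81, 100, 121, 144 — consecutive squares n² from n = 6.
Position 16 falls in track B as its term 8, giving 169.
The 17th slot belongs to track A; its 9th term is 152.
Term 18 comes from track A (its 10th entry): 165.
Position 19 → track B, term 9 = 196.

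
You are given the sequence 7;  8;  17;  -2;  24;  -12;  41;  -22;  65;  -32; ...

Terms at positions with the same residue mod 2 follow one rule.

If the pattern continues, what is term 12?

The terms cycle through 2 interleaved subsequences.
Subsequence A: 7, 17, 24, 41, 65 (a Fibonacci-like recurrence a_n = a_{n-1} + a_{n-2}).
Subsequence B: 8, -2, -12, -22, -32 (arithmetic with common difference −10).
Term 12 comes from subsequence B (its 6th entry): -42.

-42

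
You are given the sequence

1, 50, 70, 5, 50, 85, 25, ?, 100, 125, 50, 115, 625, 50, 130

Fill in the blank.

50

The terms cycle through 3 interleaved subsequences.
Subsequence A: 1, 5, 25, 125, 625 — powers of 5.
Subsequence B: 50, 50, ?, 50, 50 — always 50.
Subsequence C: 70, 85, 100, 115, 130 — linear: a_n = 55 + 15·n.
So the missing entry in subsequence B is 50.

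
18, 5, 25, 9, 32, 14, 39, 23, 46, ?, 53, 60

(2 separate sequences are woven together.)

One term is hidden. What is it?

Positions 1, 3, 5, … form one subsequence and positions 2, 4, 6, … form another.
Subsequence A: 18, 25, 32, 39, 46, 53. Arithmetic, step +7.
Subsequence B: 5, 9, 14, 23, ?, 60. Fibonacci-style (each term is the sum of the two before it).
Subsequence B's pattern makes the blank 37.

37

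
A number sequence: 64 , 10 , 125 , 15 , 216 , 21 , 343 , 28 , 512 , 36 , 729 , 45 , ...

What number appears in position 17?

1728

Taking every 2nd term gives 2 separate tracks.
Track A: 64, 125, 216, 343, 512, 729 — perfect cubes starting at 4³.
Track B: 10, 15, 21, 28, 36, 45 — triangular numbers starting at T_4.
Position 17 → track A, term 9 = 1728.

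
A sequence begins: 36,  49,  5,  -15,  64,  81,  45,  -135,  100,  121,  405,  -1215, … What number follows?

144

The slot pattern repeats as AABB (period 4), so there are 2 interleaved tracks.
Stream A: 36, 49, 64, 81, 100, 121 — consecutive squares n² from n = 6.
Stream B: 5, -15, 45, -135, 405, -1215 — geometric with ratio -3.
The 13th slot belongs to stream A; its 7th term is 144.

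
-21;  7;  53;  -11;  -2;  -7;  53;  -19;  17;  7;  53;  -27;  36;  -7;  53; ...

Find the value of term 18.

The terms cycle through 4 interleaved subsequences.
Track A is -21, -2, 17, 36, which is arithmetic, step +19.
Track B is 7, -7, 7, -7, which is the oscillation 7·(−1)^(n+1).
Track C is 53, 53, 53, 53, which is the constant sequence 53.
Track D is -11, -19, -27, which is linear: a_n = -3 − 8·n.
Term 18 comes from track B (its 5th entry): 7.

7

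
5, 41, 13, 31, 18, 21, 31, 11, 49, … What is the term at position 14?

-19

Split by position mod 2 into 2 tracks.
Track A: 5, 13, 18, 31, 49 — a Fibonacci-like recurrence a_n = a_{n-1} + a_{n-2}.
Track B: 41, 31, 21, 11 — arithmetic, step −10.
Position 14 falls in track B as its term 7, giving -19.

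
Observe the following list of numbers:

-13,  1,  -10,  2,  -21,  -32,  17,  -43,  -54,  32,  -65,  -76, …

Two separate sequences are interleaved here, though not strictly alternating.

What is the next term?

Positions follow the repeating pattern ABB; grouping by letter gives 2 tracks.
Subsequence A: -13, 2, 17, 32 (adding 15 each time).
Subsequence B: 1, -10, -21, -32, -43, -54, -65, -76 (linear: a_n = 12 − 11·n).
Position 13 falls in subsequence A as its term 5, giving 47.

47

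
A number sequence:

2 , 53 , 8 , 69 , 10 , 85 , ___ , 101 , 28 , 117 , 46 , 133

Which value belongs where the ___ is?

The terms cycle through 2 interleaved subsequences.
Stream A: 2, 8, 10, ?, 28, 46 (a Fibonacci-like recurrence a_n = a_{n-1} + a_{n-2}).
Stream B: 53, 69, 85, 101, 117, 133 (arithmetic, step +16).
So the missing entry in stream A is 18.

18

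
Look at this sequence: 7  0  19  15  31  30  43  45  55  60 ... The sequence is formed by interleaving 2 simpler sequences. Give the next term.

67

Positions 1, 3, 5, … form one subsequence and positions 2, 4, 6, … form another.
Track A: 7, 19, 31, 43, 55 (linear: a_n = -5 + 12·n).
Track B: 0, 15, 30, 45, 60 (adding 15 each time).
Position 11 → track A, term 6 = 67.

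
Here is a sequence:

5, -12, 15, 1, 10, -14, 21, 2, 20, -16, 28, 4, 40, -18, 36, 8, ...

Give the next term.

The terms cycle through 4 interleaved subsequences.
Track A is 5, 10, 20, 40, which is a geometric progression (common ratio 2).
Track B is -12, -14, -16, -18, which is arithmetic, step −2.
Track C is 15, 21, 28, 36, which is triangular numbers starting at T_5.
Track D is 1, 2, 4, 8, which is powers 2^0, 2^1, 2^2, ….
Term 17 comes from track A (its 5th entry): 80.

80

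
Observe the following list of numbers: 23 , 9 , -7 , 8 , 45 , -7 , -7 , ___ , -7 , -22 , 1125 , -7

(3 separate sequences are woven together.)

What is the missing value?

Taking every 3rd term gives 3 separate tracks.
Track A is 23, 8, -7, -22, which is arithmetic with common difference −15.
Track B is 9, 45, ?, 1125, which is geometric, ×5 each step.
Track C is -7, -7, -7, -7, which is always -7.
So the missing entry in track B is 225.

225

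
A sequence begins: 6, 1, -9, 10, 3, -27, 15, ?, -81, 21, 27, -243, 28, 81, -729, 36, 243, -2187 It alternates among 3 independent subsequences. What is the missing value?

The terms cycle through 3 interleaved subsequences.
Subsequence A: 6, 10, 15, 21, 28, 36 — triangular numbers starting at T_3.
Subsequence B: 1, 3, ?, 27, 81, 243 — powers 3^0, 3^1, 3^2, ….
Subsequence C: -9, -27, -81, -243, -729, -2187 — geometric with ratio 3.
Filling subsequence B at index 3 by its rule yields 9.

9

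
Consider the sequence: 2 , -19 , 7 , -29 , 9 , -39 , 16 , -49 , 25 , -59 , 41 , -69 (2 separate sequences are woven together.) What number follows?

Positions 1, 3, 5, … form one subsequence and positions 2, 4, 6, … form another.
Subsequence A: 2, 7, 9, 16, 25, 41 (Fibonacci-style (each term is the sum of the two before it)).
Subsequence B: -19, -29, -39, -49, -59, -69 (arithmetic with common difference −10).
Term 13 comes from subsequence A (its 7th entry): 66.

66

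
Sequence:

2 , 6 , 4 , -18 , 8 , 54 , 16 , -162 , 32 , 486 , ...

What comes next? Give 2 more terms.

Positions 1, 3, 5, … form one subsequence and positions 2, 4, 6, … form another.
Stream A: 2, 4, 8, 16, 32 (successive powers of 2).
Stream B: 6, -18, 54, -162, 486 (multiplying by -3 each time).
Position 11 → stream A, term 6 = 64.
Position 12 falls in stream B as its term 6, giving -1458.

64, -1458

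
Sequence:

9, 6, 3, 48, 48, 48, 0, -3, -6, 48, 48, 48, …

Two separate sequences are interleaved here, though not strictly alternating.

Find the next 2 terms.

-9, -12

Positions follow the repeating pattern AAABBB; grouping by letter gives 2 tracks.
Stream A: 9, 6, 3, 0, -3, -6 (subtracting 3 each time).
Stream B: 48, 48, 48, 48, 48, 48 (always 48).
Position 13 → stream A, term 7 = -9.
Term 14 comes from stream A (its 8th entry): -12.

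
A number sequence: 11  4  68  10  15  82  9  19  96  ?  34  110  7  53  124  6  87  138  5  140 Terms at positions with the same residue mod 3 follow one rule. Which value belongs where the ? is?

Split by position mod 3 into 3 tracks.
Stream A: 11, 10, 9, ?, 7, 6, 5 (subtracting 1 each time).
Stream B: 4, 15, 19, 34, 53, 87, 140 (each term equals the sum of the previous two).
Stream C: 68, 82, 96, 110, 124, 138 (arithmetic with common difference +14).
The gap is stream A's term 4; the rule gives 8.

8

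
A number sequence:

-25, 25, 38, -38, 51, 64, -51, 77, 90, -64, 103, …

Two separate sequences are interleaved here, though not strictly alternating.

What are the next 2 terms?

116, -77

Positions follow the repeating pattern ABB; grouping by letter gives 2 tracks.
Subsequence A is -25, -38, -51, -64, which is arithmetic, step −13.
Subsequence B is 25, 38, 51, 64, 77, 90, 103, which is arithmetic with common difference +13.
Position 12 → subsequence B, term 8 = 116.
The 13th slot belongs to subsequence A; its 5th term is -77.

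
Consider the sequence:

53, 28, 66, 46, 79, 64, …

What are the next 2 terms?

Odd-indexed and even-indexed terms follow separate rules.
Track A: 53, 66, 79 — arithmetic, step +13.
Track B: 28, 46, 64 — arithmetic, step +18.
Term 7 comes from track A (its 4th entry): 92.
The 8th slot belongs to track B; its 4th term is 82.

92, 82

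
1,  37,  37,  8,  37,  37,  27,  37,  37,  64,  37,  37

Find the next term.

Positions follow the repeating pattern ABB; grouping by letter gives 2 tracks.
Stream A: 1, 8, 27, 64 (the cubes 1³, 2³, 3³, …).
Stream B: 37, 37, 37, 37, 37, 37, 37, 37 (the constant sequence 37).
Term 13 comes from stream A (its 5th entry): 125.

125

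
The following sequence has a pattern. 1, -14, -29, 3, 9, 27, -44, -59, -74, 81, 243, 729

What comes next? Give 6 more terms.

Reading positions in blocks of 6 reveals the pattern AAABBB — 2 tracks woven together.
Subsequence A: 1, -14, -29, -44, -59, -74 — linear: a_n = 16 − 15·n.
Subsequence B: 3, 9, 27, 81, 243, 729 — powers 3^1, 3^2, 3^3, ….
Position 13 → subsequence A, term 7 = -89.
The 14th slot belongs to subsequence A; its 8th term is -104.
Position 15 falls in subsequence A as its term 9, giving -119.
Position 16 falls in subsequence B as its term 7, giving 2187.
Position 17 → subsequence B, term 8 = 6561.
Position 18 → subsequence B, term 9 = 19683.

-89, -104, -119, 2187, 6561, 19683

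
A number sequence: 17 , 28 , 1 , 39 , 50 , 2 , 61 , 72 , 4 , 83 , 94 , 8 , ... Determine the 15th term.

16

The slot pattern repeats as AAB (period 3), so there are 2 interleaved tracks.
Stream A is 17, 28, 39, 50, 61, 72, 83, 94, which is adding 11 each time.
Stream B is 1, 2, 4, 8, which is powers 2^0, 2^1, 2^2, ….
The 15th slot belongs to stream B; its 5th term is 16.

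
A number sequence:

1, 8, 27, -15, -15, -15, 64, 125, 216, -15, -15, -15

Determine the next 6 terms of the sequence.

343, 512, 729, -15, -15, -15

Positions follow the repeating pattern AAABBB; grouping by letter gives 2 tracks.
Track A: 1, 8, 27, 64, 125, 216 (perfect cubes starting at 1³).
Track B: -15, -15, -15, -15, -15, -15 (the constant sequence -15).
Position 13 → track A, term 7 = 343.
Term 14 comes from track A (its 8th entry): 512.
The 15th slot belongs to track A; its 9th term is 729.
Position 16 falls in track B as its term 7, giving -15.
Position 17 falls in track B as its term 8, giving -15.
Position 18 falls in track B as its term 9, giving -15.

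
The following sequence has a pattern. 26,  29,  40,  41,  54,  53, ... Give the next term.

68

Taking every 2nd term gives 2 separate tracks.
Stream A is 26, 40, 54, which is adding 14 each time.
Stream B is 29, 41, 53, which is linear: a_n = 17 + 12·n.
The 7th slot belongs to stream A; its 4th term is 68.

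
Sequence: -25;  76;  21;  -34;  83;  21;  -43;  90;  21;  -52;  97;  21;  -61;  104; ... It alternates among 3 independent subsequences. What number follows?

21

Split by position mod 3: positions 1, 4, 7, … form one track, and each other residue class forms its own.
Subsequence A: -25, -34, -43, -52, -61. Arithmetic with common difference −9.
Subsequence B: 76, 83, 90, 97, 104. Adding 7 each time.
Subsequence C: 21, 21, 21, 21. Constant 21.
Term 15 comes from subsequence C (its 5th entry): 21.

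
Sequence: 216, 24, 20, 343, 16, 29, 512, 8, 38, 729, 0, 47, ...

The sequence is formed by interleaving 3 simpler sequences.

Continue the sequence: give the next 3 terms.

Split by position mod 3: positions 1, 4, 7, … form one track, and each other residue class forms its own.
Subsequence A: 216, 343, 512, 729 (perfect cubes starting at 6³).
Subsequence B: 24, 16, 8, 0 (arithmetic with common difference −8).
Subsequence C: 20, 29, 38, 47 (linear: a_n = 11 + 9·n).
Position 13 → subsequence A, term 5 = 1000.
Term 14 comes from subsequence B (its 5th entry): -8.
Position 15 falls in subsequence C as its term 5, giving 56.

1000, -8, 56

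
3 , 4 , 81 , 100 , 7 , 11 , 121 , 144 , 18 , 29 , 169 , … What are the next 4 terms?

The slot pattern repeats as AABB (period 4), so there are 2 interleaved tracks.
Stream A is 3, 4, 7, 11, 18, 29, which is each term equals the sum of the previous two.
Stream B is 81, 100, 121, 144, 169, which is consecutive squares n² from n = 9.
Position 12 → stream B, term 6 = 196.
Term 13 comes from stream A (its 7th entry): 47.
Position 14 → stream A, term 8 = 76.
Position 15 → stream B, term 7 = 225.

196, 47, 76, 225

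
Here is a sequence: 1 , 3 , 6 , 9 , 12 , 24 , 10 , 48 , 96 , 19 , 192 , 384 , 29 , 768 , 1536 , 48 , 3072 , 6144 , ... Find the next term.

77

Reading positions in blocks of 3 reveals the pattern ABB — 2 tracks woven together.
Track A = 1, 9, 10, 19, 29, 48: Fibonacci-style (each term is the sum of the two before it).
Track B = 3, 6, 12, 24, 48, 96, 192, 384, 768, 1536, 3072, 6144: multiplying by 2 each time.
Term 19 comes from track A (its 7th entry): 77.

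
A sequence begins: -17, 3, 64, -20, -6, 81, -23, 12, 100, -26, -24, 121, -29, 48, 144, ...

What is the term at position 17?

-96

The terms cycle through 3 interleaved subsequences.
Track A: -17, -20, -23, -26, -29 (subtracting 3 each time).
Track B: 3, -6, 12, -24, 48 (geometric with ratio -2).
Track C: 64, 81, 100, 121, 144 (perfect squares starting at 8²).
Position 17 falls in track B as its term 6, giving -96.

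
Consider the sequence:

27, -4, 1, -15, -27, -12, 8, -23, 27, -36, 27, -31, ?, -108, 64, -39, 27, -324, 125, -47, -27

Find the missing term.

-27

Taking every 4th term gives 4 separate tracks.
Track A: 27, -27, 27, ?, 27, -27 — the oscillation 27·(−1)^(n+1).
Track B: -4, -12, -36, -108, -324 — a geometric progression (common ratio 3).
Track C: 1, 8, 27, 64, 125 — perfect cubes starting at 1³.
Track D: -15, -23, -31, -39, -47 — arithmetic, step −8.
Filling track A at index 4 by its rule yields -27.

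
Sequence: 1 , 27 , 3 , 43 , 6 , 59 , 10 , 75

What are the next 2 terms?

Odd-indexed and even-indexed terms follow separate rules.
Stream A: 1, 3, 6, 10 (the triangular numbers T_1, T_2, …).
Stream B: 27, 43, 59, 75 (arithmetic with common difference +16).
The 9th slot belongs to stream A; its 5th term is 15.
Position 10 → stream B, term 5 = 91.

15, 91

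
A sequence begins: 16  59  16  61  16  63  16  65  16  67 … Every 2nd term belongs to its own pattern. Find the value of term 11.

Odd-indexed and even-indexed terms follow separate rules.
Track A: 16, 16, 16, 16, 16 — constant 16.
Track B: 59, 61, 63, 65, 67 — adding 2 each time.
Term 11 comes from track A (its 6th entry): 16.

16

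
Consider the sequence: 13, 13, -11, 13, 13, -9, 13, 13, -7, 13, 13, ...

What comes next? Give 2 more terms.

Positions follow the repeating pattern AAB; grouping by letter gives 2 tracks.
Subsequence A is 13, 13, 13, 13, 13, 13, 13, 13, which is the constant sequence 13.
Subsequence B is -11, -9, -7, which is arithmetic, step +2.
Term 12 comes from subsequence B (its 4th entry): -5.
The 13th slot belongs to subsequence A; its 9th term is 13.

-5, 13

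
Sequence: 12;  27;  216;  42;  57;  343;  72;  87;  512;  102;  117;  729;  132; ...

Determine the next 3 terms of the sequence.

The slot pattern repeats as AAB (period 3), so there are 2 interleaved tracks.
Track A: 12, 27, 42, 57, 72, 87, 102, 117, 132. Adding 15 each time.
Track B: 216, 343, 512, 729. Consecutive cubes n³ from n = 6.
Position 14 → track A, term 10 = 147.
Position 15 falls in track B as its term 5, giving 1000.
Position 16 falls in track A as its term 11, giving 162.

147, 1000, 162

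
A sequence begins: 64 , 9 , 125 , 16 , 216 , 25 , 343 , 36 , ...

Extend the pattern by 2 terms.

Positions 1, 3, 5, … form one subsequence and positions 2, 4, 6, … form another.
Subsequence A = 64, 125, 216, 343: the cubes 4³, 5³, 6³, ….
Subsequence B = 9, 16, 25, 36: the squares 3², 4², 5², ….
Term 9 comes from subsequence A (its 5th entry): 512.
Term 10 comes from subsequence B (its 5th entry): 49.

512, 49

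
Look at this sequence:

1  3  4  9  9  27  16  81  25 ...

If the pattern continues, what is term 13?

49

Odd-indexed and even-indexed terms follow separate rules.
Stream A is 1, 4, 9, 16, 25, which is the squares 1², 2², 3², ….
Stream B is 3, 9, 27, 81, which is powers of 3.
The 13th slot belongs to stream A; its 7th term is 49.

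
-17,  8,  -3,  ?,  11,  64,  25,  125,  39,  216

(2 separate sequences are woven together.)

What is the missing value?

27

Taking every 2nd term gives 2 separate tracks.
Stream A: -17, -3, 11, 25, 39 (adding 14 each time).
Stream B: 8, ?, 64, 125, 216 (the cubes 2³, 3³, 4³, …).
Filling stream B at index 2 by its rule yields 27.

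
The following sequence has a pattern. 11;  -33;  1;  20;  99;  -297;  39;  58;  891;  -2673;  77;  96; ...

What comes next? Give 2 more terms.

Positions follow the repeating pattern AABB; grouping by letter gives 2 tracks.
Stream A is 11, -33, 99, -297, 891, -2673, which is multiplying by -3 each time.
Stream B is 1, 20, 39, 58, 77, 96, which is linear: a_n = -18 + 19·n.
Position 13 falls in stream A as its term 7, giving 8019.
The 14th slot belongs to stream A; its 8th term is -24057.

8019, -24057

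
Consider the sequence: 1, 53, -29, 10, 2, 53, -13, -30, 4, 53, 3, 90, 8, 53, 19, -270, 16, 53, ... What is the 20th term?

The terms cycle through 4 interleaved subsequences.
Subsequence A: 1, 2, 4, 8, 16 — successive powers of 2.
Subsequence B: 53, 53, 53, 53, 53 — always 53.
Subsequence C: -29, -13, 3, 19 — arithmetic with common difference +16.
Subsequence D: 10, -30, 90, -270 — geometric with ratio -3.
Term 20 comes from subsequence D (its 5th entry): 810.

810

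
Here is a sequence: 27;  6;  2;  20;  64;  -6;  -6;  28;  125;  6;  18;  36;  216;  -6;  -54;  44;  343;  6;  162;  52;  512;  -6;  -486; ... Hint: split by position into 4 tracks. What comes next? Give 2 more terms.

Taking every 4th term gives 4 separate tracks.
Track A: 27, 64, 125, 216, 343, 512 (the cubes 3³, 4³, 5³, …).
Track B: 6, -6, 6, -6, 6, -6 (the oscillation 6·(−1)^(n+1)).
Track C: 2, -6, 18, -54, 162, -486 (a geometric progression (common ratio -3)).
Track D: 20, 28, 36, 44, 52 (arithmetic with common difference +8).
The 24th slot belongs to track D; its 6th term is 60.
Position 25 → track A, term 7 = 729.

60, 729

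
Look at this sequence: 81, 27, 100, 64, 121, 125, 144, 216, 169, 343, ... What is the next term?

196

Odd-indexed and even-indexed terms follow separate rules.
Subsequence A: 81, 100, 121, 144, 169 (perfect squares starting at 9²).
Subsequence B: 27, 64, 125, 216, 343 (perfect cubes starting at 3³).
Position 11 → subsequence A, term 6 = 196.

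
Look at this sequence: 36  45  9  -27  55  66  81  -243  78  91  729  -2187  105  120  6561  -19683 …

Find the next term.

136

Reading positions in blocks of 4 reveals the pattern AABB — 2 tracks woven together.
Track A = 36, 45, 55, 66, 78, 91, 105, 120: triangular numbers n(n+1)/2 for n = 8, 9, ….
Track B = 9, -27, 81, -243, 729, -2187, 6561, -19683: geometric with ratio -3.
The 17th slot belongs to track A; its 9th term is 136.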